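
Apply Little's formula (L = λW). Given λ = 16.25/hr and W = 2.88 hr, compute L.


L = λW = 16.25·2.88 = 46.8000

Final: 46.8000


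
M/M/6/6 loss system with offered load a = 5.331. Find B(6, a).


B(c,a) = (a^c/c!) / Σ_{k=0}^{c} a^k/k!
a^6/6! = 31.880094
Σ terms (k=0..6): 1.00000 + 5.33100 + 14.20978 + 25.25078 + 33.65298 + 35.88080 + 31.88009 = 147.205436
B = 31.880094/147.205436 = 0.216569

Final: 0.216569


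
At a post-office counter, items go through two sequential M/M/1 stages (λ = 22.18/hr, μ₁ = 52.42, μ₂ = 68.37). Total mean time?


Each node sees arrival rate λ = 22.18/hr (tandem ⇒ throughput preserved).
W₁ = 1/(μ₁−λ) = 1/(52.42−22.18) = 0.03307 hr
W₂ = 1/(μ₂−λ) = 1/(68.37−22.18) = 0.02165 hr
W_total = W₁ + W₂ = 0.03307 + 0.02165 = 0.05472 hr

Final: 0.05472 hr


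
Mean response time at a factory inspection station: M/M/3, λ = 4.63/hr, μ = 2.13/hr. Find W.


a = 2.1737; ρ = 0.7246; P₀ = 0.085098
Lq = P₀·a^c·ρ/(c!(1−ρ)²) = 1.39132
Wq = Lq/λ = 1.39132/4.63 = 0.30050 hr
W = Wq + 1/μ = 0.30050 + 0.46948 = 0.76998 hr

Final: 0.76998 hr


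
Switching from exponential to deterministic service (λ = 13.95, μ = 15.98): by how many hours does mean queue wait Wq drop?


ρ = 13.95/15.98 = 0.8730
Wq(M/M/1) = ρ/(μ−λ) = 0.8730/2.03 = 0.43003 hr
Wq(M/D/1) = ρ/(2(μ−λ)) = 0.21502 hr
Savings = 0.43003 − 0.21502 = 0.21502 hr

Final: 0.21502 hr


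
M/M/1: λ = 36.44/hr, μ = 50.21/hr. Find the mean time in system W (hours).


W = 1/(μ−λ) = 1/(50.21 − 36.44) = 1/13.77 = 0.07262 hr

Final: 0.07262 hr


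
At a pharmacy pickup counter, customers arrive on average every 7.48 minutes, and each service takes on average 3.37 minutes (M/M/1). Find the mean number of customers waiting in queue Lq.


λ = 60/7.48 = 8.0214 /hr
μ = 60/3.37 = 17.8042 /hr
ρ = λ/μ = 8.0214/17.8042 = 0.4505
Lq = ρ²/(1−ρ) = 0.2030/0.5495 = 0.3694

Final: 0.3694


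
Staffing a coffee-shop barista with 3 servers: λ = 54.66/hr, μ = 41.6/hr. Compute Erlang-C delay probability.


a = λ/μ = 1.3139; ρ = a/3 = 0.4380
P₀ = 0.259749 (from M/M/c formula)
C(c,a) = [a^c/(c!(1−ρ))]·P₀ = [2.26845/(6·0.5620)]·0.259749
= 0.67271·0.259749 = 0.174735

Final: 0.174735


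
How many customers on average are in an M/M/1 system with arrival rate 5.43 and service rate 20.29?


ρ = λ/μ = 5.43/20.29 = 0.2676
L = ρ/(1−ρ) = 0.2676/(1 − 0.2676) = 0.2676/0.7324 = 0.3654

Final: 0.3654


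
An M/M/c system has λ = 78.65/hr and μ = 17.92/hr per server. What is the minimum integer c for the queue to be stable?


Stability requires cμ > λ ⇔ c > λ/μ.
λ/μ = 78.65/17.92 = 4.3890
Minimum integer c = ⌊4.3890⌋ + 1 = 5
Check: 5·17.92 = 89.60 > 78.65, while 4·17.92 = 71.68 ≤ 78.65

Final: 5 servers


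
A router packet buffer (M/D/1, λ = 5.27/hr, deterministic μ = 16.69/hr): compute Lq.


ρ = 5.27/16.69 = 0.3158
M/D/1: Lq = ρ²/(2(1−ρ)) = 0.09970/(2·0.6842) = 0.07286

Final: 0.07286


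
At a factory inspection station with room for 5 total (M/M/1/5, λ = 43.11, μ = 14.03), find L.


ρ = 43.11/14.03 = 3.0727
L = ρ[1 − (K+1)ρ^K + Kρ^(K+1)] / [(1−ρ)(1−ρ^(K+1))]
Numerator: 3.0727·(1 − 6·273.906135 + 5·841.631751) = 7883.697298
Denominator: (-2.0727)·(-840.631751) = 1742.378568
L = 7883.697298/1742.378568 = 4.5247

Final: 4.5247


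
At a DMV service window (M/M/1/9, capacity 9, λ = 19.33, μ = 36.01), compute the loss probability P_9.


ρ = λ/μ = 19.33/36.01 = 0.5368
P_K = (1−ρ)ρ^K/(1−ρ^(K+1)) = (0.4632·0.003701)/(1 − 0.001986)
= 0.001714/0.998014 = 0.001718

Final: 0.001718


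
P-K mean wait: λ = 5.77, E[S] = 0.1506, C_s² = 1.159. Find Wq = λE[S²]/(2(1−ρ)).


ρ = λ·E[S] = 5.77·0.1506 = 0.8690
E[S²] = E[S]²(1+C_s²) = 0.1506²·(1+1.159) = 0.048967
Wq = λ·E[S²]/(2(1−ρ)) = 5.77·0.048967/(2·0.1310) = 1.07808 hr

Final: 1.07808 hr


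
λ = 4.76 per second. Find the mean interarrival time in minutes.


Mean interarrival time = 1/λ = 1/4.76 second = 0.21008 second
In minutes: 0.21008 × 0.0166667 = 0.003501 min

Final: 0.003501 min


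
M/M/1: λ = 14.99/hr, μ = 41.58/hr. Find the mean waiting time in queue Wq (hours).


ρ = 14.99/41.58 = 0.3605
Wq = ρ/(μ−λ) = 0.3605/(41.58 − 14.99) = 0.3605/26.59 = 0.01356 hr

Final: 0.01356 hr


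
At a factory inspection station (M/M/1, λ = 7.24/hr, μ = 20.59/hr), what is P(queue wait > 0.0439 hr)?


ρ = 7.24/20.59 = 0.3516
P(Wq > t) = ρ·e^{−(μ−λ)t} = 0.3516·e^{−0.5861}
= 0.3516·0.556513 = 0.195685

Final: 0.195685


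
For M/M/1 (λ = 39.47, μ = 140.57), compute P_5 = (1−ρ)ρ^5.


ρ = 39.47/140.57 = 0.2808
P_n = (1−ρ)·ρ^n = (1 − 0.2808)·0.2808^5 = 0.7192·0.001745 = 0.001255

Final: 0.001255


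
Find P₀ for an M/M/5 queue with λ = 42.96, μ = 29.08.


a = λ/μ = 42.96/29.08 = 1.4773; ρ = a/c = 0.2955
Σ_{k=0}^{4} a^k/k! (terms k=0..4) = 1.00000 + 1.47730 + 1.09121 + 0.53735 + 0.19846 = 4.30433
Tail: a^5/(5!(1−ρ)) = 7.03638/(120·0.7045) = 0.08323
P₀ = 1/(4.30433 + 0.08323) = 1/4.38755 = 0.227917

Final: 0.227917


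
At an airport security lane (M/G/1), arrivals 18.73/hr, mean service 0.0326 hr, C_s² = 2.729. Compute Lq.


ρ = λ·E[S] = 18.73·0.0326 = 0.6106
Lq = ρ²(1+C_s²)/(2(1−ρ)) = 0.3728·(1+2.729)/(2·0.3894)
= 0.3728·3.7290/0.7788 = 1.78515

Final: 1.78515


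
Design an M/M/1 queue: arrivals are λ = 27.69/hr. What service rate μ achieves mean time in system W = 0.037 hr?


W = 1/(μ−λ) ⇒ μ − λ = 1/W = 1/0.037 = 27.0270
μ = λ + 1/W = 27.69 + 27.0270 = 54.7170 per hr

Final: 54.7170 /hr


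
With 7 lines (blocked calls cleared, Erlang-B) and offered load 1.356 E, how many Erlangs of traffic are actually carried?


B(7,1.356) = 0.0004310 (Erlang-B)
Carried load = a(1 − B) = 1.356·(1 − 0.0004310) = 1.356·0.999569 = 1.3554 E

Final: 1.3554 Erlangs


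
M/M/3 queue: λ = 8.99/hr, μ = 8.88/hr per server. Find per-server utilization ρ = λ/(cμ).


ρ = λ/(cμ) = 8.99/(3·8.88) = 8.99/26.64 = 0.3375

Final: 0.3375


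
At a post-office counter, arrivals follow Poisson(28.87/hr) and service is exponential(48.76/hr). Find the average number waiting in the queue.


ρ = 28.87/48.76 = 0.5921
Lq = ρ²/(1−ρ) = 0.3506/0.4079 = 0.8594

Final: 0.8594


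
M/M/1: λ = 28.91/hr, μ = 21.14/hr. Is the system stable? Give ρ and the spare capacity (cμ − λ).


Total capacity cμ = 1·21.14 = 21.14/hr
ρ = λ/(cμ) = 28.91/21.14 = 1.3675
Stable ⇔ ρ < 1: NO
Spare capacity = cμ − λ = 21.14 − 28.91 = -7.77/hr

Final: ρ = 1.3675; unstable; margin = -7.77/hr


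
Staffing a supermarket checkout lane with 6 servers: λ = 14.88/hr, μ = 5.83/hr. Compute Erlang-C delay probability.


a = λ/μ = 2.5523; ρ = a/6 = 0.4254
P₀ = 0.077402 (from M/M/c formula)
C(c,a) = [a^c/(c!(1−ρ))]·P₀ = [276.44342/(720·0.5746)]·0.077402
= 0.66819·0.077402 = 0.051719

Final: 0.051719


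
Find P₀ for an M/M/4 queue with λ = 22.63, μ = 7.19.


a = λ/μ = 22.63/7.19 = 3.1474; ρ = a/c = 0.7869
Σ_{k=0}^{3} a^k/k! (terms k=0..3) = 1.00000 + 3.14743 + 4.95315 + 5.19656 = 14.29713
Tail: a^4/(4!(1−ρ)) = 98.13471/(24·0.2131) = 19.18403
P₀ = 1/(14.29713 + 19.18403) = 1/33.48116 = 0.029868

Final: 0.029868


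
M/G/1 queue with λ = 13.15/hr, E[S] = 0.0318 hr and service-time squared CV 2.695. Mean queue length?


ρ = λ·E[S] = 13.15·0.0318 = 0.4182
Lq = ρ²(1+C_s²)/(2(1−ρ)) = 0.1749·(1+2.695)/(2·0.5818)
= 0.1749·3.6950/1.1637 = 0.55526

Final: 0.55526


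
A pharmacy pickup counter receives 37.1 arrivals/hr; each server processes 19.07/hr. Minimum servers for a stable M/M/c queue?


Stability requires cμ > λ ⇔ c > λ/μ.
λ/μ = 37.1/19.07 = 1.9455
Minimum integer c = ⌊1.9455⌋ + 1 = 2
Check: 2·19.07 = 38.14 > 37.1, while 1·19.07 = 19.07 ≤ 37.1

Final: 2 servers


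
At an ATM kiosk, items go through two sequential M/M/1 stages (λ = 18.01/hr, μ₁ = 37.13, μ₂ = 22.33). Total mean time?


Each node sees arrival rate λ = 18.01/hr (tandem ⇒ throughput preserved).
W₁ = 1/(μ₁−λ) = 1/(37.13−18.01) = 0.05230 hr
W₂ = 1/(μ₂−λ) = 1/(22.33−18.01) = 0.23148 hr
W_total = W₁ + W₂ = 0.05230 + 0.23148 = 0.28378 hr

Final: 0.28378 hr


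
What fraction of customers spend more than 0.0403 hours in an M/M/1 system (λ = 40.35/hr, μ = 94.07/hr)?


W ~ Exponential(μ−λ) for M/M/1.
μ − λ = 94.07 − 40.35 = 53.7200
P(W > t) = e^{−(μ−λ)t} = e^{−2.1649} = 0.114760

Final: 0.114760


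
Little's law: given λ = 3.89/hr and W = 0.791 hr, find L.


L = λW = 3.89·0.791 = 3.0770

Final: 3.0770


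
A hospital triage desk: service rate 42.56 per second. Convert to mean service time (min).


Mean service time = 1/μ = 1/42.56 second = 0.02350 second
In minutes: 0.02350 × 0.0166667 = 0.0003916 min

Final: 0.0003916 min


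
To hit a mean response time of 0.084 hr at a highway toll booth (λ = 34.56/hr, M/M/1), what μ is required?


W = 1/(μ−λ) ⇒ μ − λ = 1/W = 1/0.084 = 11.9048
μ = λ + 1/W = 34.56 + 11.9048 = 46.4648 per hr

Final: 46.4648 /hr


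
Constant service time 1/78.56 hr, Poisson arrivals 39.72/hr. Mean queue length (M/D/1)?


ρ = 39.72/78.56 = 0.5056
M/D/1: Lq = ρ²/(2(1−ρ)) = 0.2556/(2·0.4944) = 0.25853

Final: 0.25853


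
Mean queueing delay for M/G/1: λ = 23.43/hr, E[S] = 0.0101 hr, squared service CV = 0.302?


ρ = λ·E[S] = 23.43·0.0101 = 0.2366
E[S²] = E[S]²(1+C_s²) = 0.0101²·(1+0.302) = 0.0001328
Wq = λ·E[S²]/(2(1−ρ)) = 23.43·0.0001328/(2·0.7634) = 0.002038 hr

Final: 0.002038 hr


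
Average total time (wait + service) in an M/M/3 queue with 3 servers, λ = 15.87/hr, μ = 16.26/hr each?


a = 0.9760; ρ = 0.3253; P₀ = 0.372856
Lq = P₀·a^c·ρ/(c!(1−ρ)²) = 0.04130
Wq = Lq/λ = 0.04130/15.87 = 0.002602 hr
W = Wq + 1/μ = 0.002602 + 0.06150 = 0.06410 hr

Final: 0.06410 hr


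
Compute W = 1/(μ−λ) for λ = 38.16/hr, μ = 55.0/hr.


W = 1/(μ−λ) = 1/(55.0 − 38.16) = 1/16.84 = 0.05938 hr

Final: 0.05938 hr


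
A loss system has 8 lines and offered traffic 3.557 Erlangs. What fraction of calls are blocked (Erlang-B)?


B(c,a) = (a^c/c!) / Σ_{k=0}^{c} a^k/k!
a^8/8! = 0.635551
Σ terms (k=0..8): 1.00000 + 3.55700 + 6.32612 + 7.50067 + 6.66998 + 4.74502 + 2.81301 + 1.42941 + 0.63555 = 34.676761
B = 0.635551/34.676761 = 0.018328

Final: 0.018328


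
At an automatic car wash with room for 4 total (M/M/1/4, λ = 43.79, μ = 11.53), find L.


ρ = 43.79/11.53 = 3.7979
L = ρ[1 − (K+1)ρ^K + Kρ^(K+1)] / [(1−ρ)(1−ρ^(K+1))]
Numerator: 3.7979·(1 − 5·208.057105 + 4·790.183923) = 8057.094781
Denominator: (-2.7979)·(-789.183923) = 2208.072278
L = 8057.094781/2208.072278 = 3.6489

Final: 3.6489


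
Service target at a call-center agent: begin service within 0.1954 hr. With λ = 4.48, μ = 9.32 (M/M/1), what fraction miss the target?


ρ = 4.48/9.32 = 0.4807
P(Wq > t) = ρ·e^{−(μ−λ)t} = 0.4807·e^{−0.9457}
= 0.4807·0.388394 = 0.186696

Final: 0.186696


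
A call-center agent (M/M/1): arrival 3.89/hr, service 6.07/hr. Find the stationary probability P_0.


ρ = 3.89/6.07 = 0.6409
P_n = (1−ρ)·ρ^n = (1 − 0.6409)·0.6409^0 = 0.3591·1.000000 = 0.359143

Final: 0.359143


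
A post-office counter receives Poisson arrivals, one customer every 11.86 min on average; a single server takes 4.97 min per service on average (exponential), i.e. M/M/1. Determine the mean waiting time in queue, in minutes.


λ = 60/11.86 = 5.0590 /hr
μ = 60/4.97 = 12.0724 /hr
ρ = λ/μ = 5.0590/12.0724 = 0.4191
Wq = ρ/(μ−λ) = 0.4191/(12.0724−5.0590) = 0.05975 hr
In minutes: 0.05975·60 = 3.585 min

Final: 3.585 min


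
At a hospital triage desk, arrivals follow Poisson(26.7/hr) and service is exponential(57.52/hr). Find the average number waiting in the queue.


ρ = 26.7/57.52 = 0.4642
Lq = ρ²/(1−ρ) = 0.2155/0.5358 = 0.4021

Final: 0.4021


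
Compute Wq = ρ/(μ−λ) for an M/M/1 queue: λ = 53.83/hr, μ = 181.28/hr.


ρ = 53.83/181.28 = 0.2969
Wq = ρ/(μ−λ) = 0.2969/(181.28 − 53.83) = 0.2969/127.45 = 0.002330 hr

Final: 0.002330 hr


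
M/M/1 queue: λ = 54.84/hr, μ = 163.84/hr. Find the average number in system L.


ρ = λ/μ = 54.84/163.84 = 0.3347
L = ρ/(1−ρ) = 0.3347/(1 − 0.3347) = 0.3347/0.6653 = 0.5031

Final: 0.5031


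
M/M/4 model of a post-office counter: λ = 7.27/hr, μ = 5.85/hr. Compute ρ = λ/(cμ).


ρ = λ/(cμ) = 7.27/(4·5.85) = 7.27/23.40 = 0.3107

Final: 0.3107


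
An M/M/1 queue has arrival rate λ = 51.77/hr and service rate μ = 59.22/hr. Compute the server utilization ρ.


ρ = λ/μ = 51.77/59.22 = 0.8742

Final: 0.8742


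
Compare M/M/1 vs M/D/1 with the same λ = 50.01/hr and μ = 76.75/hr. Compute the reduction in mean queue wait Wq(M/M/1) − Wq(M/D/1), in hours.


ρ = 50.01/76.75 = 0.6516
Wq(M/M/1) = ρ/(μ−λ) = 0.6516/26.74 = 0.02437 hr
Wq(M/D/1) = ρ/(2(μ−λ)) = 0.01218 hr
Savings = 0.02437 − 0.01218 = 0.01218 hr

Final: 0.01218 hr


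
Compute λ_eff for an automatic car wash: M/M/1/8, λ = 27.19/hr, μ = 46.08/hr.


ρ = 0.5901; P_K = (1−ρ)ρ^8/(1−ρ^9) = 0.006077
λ_eff = λ(1 − P_K) = 27.19·(1 − 0.006077) = 27.19·0.993923 = 27.0248 /hr

Final: 27.0248 /hr


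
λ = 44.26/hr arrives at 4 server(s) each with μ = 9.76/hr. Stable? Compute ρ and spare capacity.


Total capacity cμ = 4·9.76 = 39.04/hr
ρ = λ/(cμ) = 44.26/39.04 = 1.1337
Stable ⇔ ρ < 1: NO
Spare capacity = cμ − λ = 39.04 − 44.26 = -5.22/hr

Final: ρ = 1.1337; unstable; margin = -5.22/hr


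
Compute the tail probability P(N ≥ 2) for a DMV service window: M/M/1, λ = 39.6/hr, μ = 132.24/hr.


ρ = 39.6/132.24 = 0.2995
P(N ≥ n) = ρ^n = 0.2995^2 = 0.089674

Final: 0.089674


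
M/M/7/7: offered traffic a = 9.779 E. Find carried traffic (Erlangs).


B(7,9.779) = 0.399048 (Erlang-B)
Carried load = a(1 − B) = 9.779·(1 − 0.399048) = 9.779·0.600952 = 5.8767 E

Final: 5.8767 Erlangs


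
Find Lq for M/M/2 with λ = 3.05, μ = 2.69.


a = λ/μ = 1.1338; ρ = a/2 = 0.5669
P₀ = 0.276394
Lq = P₀·a^c·ρ / (c!·(1−ρ)²) = 0.276394·1.28557·0.5669/(2·0.18756)
= 0.53699

Final: 0.53699


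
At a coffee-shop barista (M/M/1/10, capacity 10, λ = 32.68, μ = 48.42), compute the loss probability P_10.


ρ = λ/μ = 32.68/48.42 = 0.6749
P_K = (1−ρ)ρ^K/(1−ρ^(K+1)) = (0.3251·0.019614)/(1 − 0.013238)
= 0.006376/0.986762 = 0.006462

Final: 0.006462


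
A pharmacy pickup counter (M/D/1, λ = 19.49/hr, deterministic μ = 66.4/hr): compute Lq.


ρ = 19.49/66.4 = 0.2935
M/D/1: Lq = ρ²/(2(1−ρ)) = 0.08616/(2·0.7065) = 0.06098

Final: 0.06098


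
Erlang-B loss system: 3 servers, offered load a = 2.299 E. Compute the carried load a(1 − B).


B(3,2.299) = 0.254201 (Erlang-B)
Carried load = a(1 − B) = 2.299·(1 − 0.254201) = 2.299·0.745799 = 1.7146 E

Final: 1.7146 Erlangs


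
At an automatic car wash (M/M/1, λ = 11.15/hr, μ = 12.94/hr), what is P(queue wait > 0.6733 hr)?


ρ = 11.15/12.94 = 0.8617
P(Wq > t) = ρ·e^{−(μ−λ)t} = 0.8617·e^{−1.2052}
= 0.8617·0.299630 = 0.258182

Final: 0.258182


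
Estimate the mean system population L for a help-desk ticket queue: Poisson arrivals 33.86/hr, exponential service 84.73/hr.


ρ = λ/μ = 33.86/84.73 = 0.3996
L = ρ/(1−ρ) = 0.3996/(1 − 0.3996) = 0.3996/0.6004 = 0.6656

Final: 0.6656


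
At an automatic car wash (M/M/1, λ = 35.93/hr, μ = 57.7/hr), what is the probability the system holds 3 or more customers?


ρ = 35.93/57.7 = 0.6227
P(N ≥ n) = ρ^n = 0.6227^3 = 0.241459

Final: 0.241459


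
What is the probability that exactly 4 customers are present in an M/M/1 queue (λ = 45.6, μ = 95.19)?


ρ = 45.6/95.19 = 0.4790
P_n = (1−ρ)·ρ^n = (1 − 0.4790)·0.4790^4 = 0.5210·0.052662 = 0.027434

Final: 0.027434


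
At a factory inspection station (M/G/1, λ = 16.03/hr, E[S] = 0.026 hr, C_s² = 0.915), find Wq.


ρ = λ·E[S] = 16.03·0.026 = 0.4168
E[S²] = E[S]²(1+C_s²) = 0.026²·(1+0.915) = 0.001295
Wq = λ·E[S²]/(2(1−ρ)) = 16.03·0.001295/(2·0.5832) = 0.01779 hr

Final: 0.01779 hr


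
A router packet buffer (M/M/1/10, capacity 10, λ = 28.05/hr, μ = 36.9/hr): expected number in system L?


ρ = 28.05/36.9 = 0.7602
L = ρ[1 − (K+1)ρ^K + Kρ^(K+1)] / [(1−ρ)(1−ρ^(K+1))]
Numerator: 0.7602·(1 − 11·0.064427 + 10·0.048975) = 0.593728
Denominator: (0.2398)·(0.951025) = 0.228091
L = 0.593728/0.228091 = 2.6030

Final: 2.6030


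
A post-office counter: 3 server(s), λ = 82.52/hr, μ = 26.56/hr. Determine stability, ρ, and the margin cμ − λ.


Total capacity cμ = 3·26.56 = 79.68/hr
ρ = λ/(cμ) = 82.52/79.68 = 1.0356
Stable ⇔ ρ < 1: NO
Spare capacity = cμ − λ = 79.68 − 82.52 = -2.84/hr

Final: ρ = 1.0356; unstable; margin = -2.84/hr


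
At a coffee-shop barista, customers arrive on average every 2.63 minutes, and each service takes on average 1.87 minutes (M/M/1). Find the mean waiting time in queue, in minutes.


λ = 60/2.63 = 22.8137 /hr
μ = 60/1.87 = 32.0856 /hr
ρ = λ/μ = 22.8137/32.0856 = 0.7110
Wq = ρ/(μ−λ) = 0.7110/(32.0856−22.8137) = 0.07669 hr
In minutes: 0.07669·60 = 4.601 min

Final: 4.601 min


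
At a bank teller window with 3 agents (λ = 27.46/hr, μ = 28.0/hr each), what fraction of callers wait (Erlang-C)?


a = λ/μ = 0.9807; ρ = a/3 = 0.3269
P₀ = 0.371033 (from M/M/c formula)
C(c,a) = [a^c/(c!(1−ρ))]·P₀ = [0.94325/(6·0.6731)]·0.371033
= 0.23356·0.371033 = 0.086659

Final: 0.086659


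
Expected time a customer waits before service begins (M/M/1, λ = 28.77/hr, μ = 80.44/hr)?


ρ = 28.77/80.44 = 0.3577
Wq = ρ/(μ−λ) = 0.3577/(80.44 − 28.77) = 0.3577/51.67 = 0.006922 hr

Final: 0.006922 hr


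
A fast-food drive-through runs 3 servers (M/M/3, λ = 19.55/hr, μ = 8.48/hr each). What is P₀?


a = λ/μ = 19.55/8.48 = 2.3054; ρ = a/c = 0.7685
Σ_{k=0}^{2} a^k/k! (terms k=0..2) = 1.00000 + 2.30542 + 2.65749 = 5.96292
Tail: a^3/(3!(1−ρ)) = 12.25329/(6·0.2315) = 8.82070
P₀ = 1/(5.96292 + 8.82070) = 1/14.78362 = 0.067642

Final: 0.067642


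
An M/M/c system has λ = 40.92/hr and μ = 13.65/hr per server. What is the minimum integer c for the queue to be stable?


Stability requires cμ > λ ⇔ c > λ/μ.
λ/μ = 40.92/13.65 = 2.9978
Minimum integer c = ⌊2.9978⌋ + 1 = 3
Check: 3·13.65 = 40.95 > 40.92, while 2·13.65 = 27.30 ≤ 40.92

Final: 3 servers


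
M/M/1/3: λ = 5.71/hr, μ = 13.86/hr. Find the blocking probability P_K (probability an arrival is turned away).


ρ = λ/μ = 5.71/13.86 = 0.4120
P_K = (1−ρ)ρ^K/(1−ρ^(K+1)) = (0.5880·0.069923)/(1 − 0.028807)
= 0.041116/0.971193 = 0.042336

Final: 0.042336


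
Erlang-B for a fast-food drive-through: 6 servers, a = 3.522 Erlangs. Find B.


B(c,a) = (a^c/c!) / Σ_{k=0}^{c} a^k/k!
a^6/6! = 2.650963
Σ terms (k=0..6): 1.00000 + 3.52200 + 6.20224 + 7.28143 + 6.41130 + 4.51612 + 2.65096 = 31.584058
B = 2.650963/31.584058 = 0.083934

Final: 0.083934


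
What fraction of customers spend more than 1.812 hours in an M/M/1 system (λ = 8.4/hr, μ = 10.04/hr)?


W ~ Exponential(μ−λ) for M/M/1.
μ − λ = 10.04 − 8.4 = 1.6400
P(W > t) = e^{−(μ−λ)t} = e^{−2.9717} = 0.051217

Final: 0.051217


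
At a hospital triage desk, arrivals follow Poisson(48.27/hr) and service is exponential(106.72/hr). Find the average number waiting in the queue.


ρ = 48.27/106.72 = 0.4523
Lq = ρ²/(1−ρ) = 0.2046/0.5477 = 0.3735

Final: 0.3735


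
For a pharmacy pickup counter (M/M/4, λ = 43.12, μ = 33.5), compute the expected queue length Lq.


a = λ/μ = 1.2872; ρ = a/4 = 0.3218
P₀ = 0.274753
Lq = P₀·a^c·ρ / (c!·(1−ρ)²) = 0.274753·2.74496·0.3218/(24·0.45997)
= 0.02198

Final: 0.02198


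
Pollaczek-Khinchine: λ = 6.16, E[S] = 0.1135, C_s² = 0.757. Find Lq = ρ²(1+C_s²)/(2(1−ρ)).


ρ = λ·E[S] = 6.16·0.1135 = 0.6992
Lq = ρ²(1+C_s²)/(2(1−ρ)) = 0.4888·(1+0.757)/(2·0.3008)
= 0.4888·1.7570/0.6017 = 1.42744

Final: 1.42744


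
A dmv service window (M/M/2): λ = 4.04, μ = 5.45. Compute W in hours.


a = 0.7413; ρ = 0.3706; P₀ = 0.459170
Lq = P₀·a^c·ρ/(c!(1−ρ)²) = 0.11805
Wq = Lq/λ = 0.11805/4.04 = 0.02922 hr
W = Wq + 1/μ = 0.02922 + 0.18349 = 0.21271 hr

Final: 0.21271 hr


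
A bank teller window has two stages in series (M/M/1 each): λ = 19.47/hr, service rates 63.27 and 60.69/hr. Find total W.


Each node sees arrival rate λ = 19.47/hr (tandem ⇒ throughput preserved).
W₁ = 1/(μ₁−λ) = 1/(63.27−19.47) = 0.02283 hr
W₂ = 1/(μ₂−λ) = 1/(60.69−19.47) = 0.02426 hr
W_total = W₁ + W₂ = 0.02283 + 0.02426 = 0.04709 hr

Final: 0.04709 hr


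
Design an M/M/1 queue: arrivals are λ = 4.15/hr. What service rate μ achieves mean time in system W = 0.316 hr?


W = 1/(μ−λ) ⇒ μ − λ = 1/W = 1/0.316 = 3.1646
μ = λ + 1/W = 4.15 + 3.1646 = 7.3146 per hr

Final: 7.3146 /hr


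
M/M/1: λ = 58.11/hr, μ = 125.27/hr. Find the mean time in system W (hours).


W = 1/(μ−λ) = 1/(125.27 − 58.11) = 1/67.16 = 0.01489 hr

Final: 0.01489 hr


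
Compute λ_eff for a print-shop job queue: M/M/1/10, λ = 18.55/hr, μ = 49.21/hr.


ρ = 0.3770; P_K = (1−ρ)ρ^10/(1−ρ^11) = 0.00003609
λ_eff = λ(1 − P_K) = 18.55·(1 − 0.00003609) = 18.55·0.999964 = 18.5493 /hr

Final: 18.5493 /hr


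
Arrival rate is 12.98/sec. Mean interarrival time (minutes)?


Mean interarrival time = 1/λ = 1/12.98 second = 0.07704 second
In minutes: 0.07704 × 0.0166667 = 0.001284 min

Final: 0.001284 min


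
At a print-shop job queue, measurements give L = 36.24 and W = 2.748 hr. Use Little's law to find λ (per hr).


λ = L/W = 36.24/2.748 = 13.1878 /hr

Final: 13.1878 /hr


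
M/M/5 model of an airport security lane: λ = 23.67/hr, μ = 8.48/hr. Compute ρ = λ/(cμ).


ρ = λ/(cμ) = 23.67/(5·8.48) = 23.67/42.40 = 0.5583

Final: 0.5583


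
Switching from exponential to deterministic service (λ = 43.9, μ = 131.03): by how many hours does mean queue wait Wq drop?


ρ = 43.9/131.03 = 0.3350
Wq(M/M/1) = ρ/(μ−λ) = 0.3350/87.13 = 0.003845 hr
Wq(M/D/1) = ρ/(2(μ−λ)) = 0.001923 hr
Savings = 0.003845 − 0.001923 = 0.001923 hr

Final: 0.001923 hr


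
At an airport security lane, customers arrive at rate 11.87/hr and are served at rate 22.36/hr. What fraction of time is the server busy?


ρ = λ/μ = 11.87/22.36 = 0.5309

Final: 0.5309


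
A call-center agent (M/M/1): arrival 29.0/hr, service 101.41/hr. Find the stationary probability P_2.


ρ = 29.0/101.41 = 0.2860
P_n = (1−ρ)·ρ^n = (1 − 0.2860)·0.2860^2 = 0.7140·0.081778 = 0.058392

Final: 0.058392


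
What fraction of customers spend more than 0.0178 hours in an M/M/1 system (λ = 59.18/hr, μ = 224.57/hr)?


W ~ Exponential(μ−λ) for M/M/1.
μ − λ = 224.57 − 59.18 = 165.3900
P(W > t) = e^{−(μ−λ)t} = e^{−2.9439} = 0.052658

Final: 0.052658


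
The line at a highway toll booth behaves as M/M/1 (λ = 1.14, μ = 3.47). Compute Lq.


ρ = 1.14/3.47 = 0.3285
Lq = ρ²/(1−ρ) = 0.1079/0.6715 = 0.1607

Final: 0.1607


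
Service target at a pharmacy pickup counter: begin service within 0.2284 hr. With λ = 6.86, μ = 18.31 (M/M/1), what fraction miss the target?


ρ = 6.86/18.31 = 0.3747
P(Wq > t) = ρ·e^{−(μ−λ)t} = 0.3747·e^{−2.6152}
= 0.3747·0.073155 = 0.027408

Final: 0.027408


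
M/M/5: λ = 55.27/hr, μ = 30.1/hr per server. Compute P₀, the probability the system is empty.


a = λ/μ = 55.27/30.1 = 1.8362; ρ = a/c = 0.3672
Σ_{k=0}^{4} a^k/k! (terms k=0..4) = 1.00000 + 1.83621 + 1.68584 + 1.03185 + 0.47368 = 6.02758
Tail: a^5/(5!(1−ρ)) = 20.87444/(120·0.6328) = 0.27491
P₀ = 1/(6.02758 + 0.27491) = 1/6.30249 = 0.158667

Final: 0.158667


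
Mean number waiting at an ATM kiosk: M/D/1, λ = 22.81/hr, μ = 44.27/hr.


ρ = 22.81/44.27 = 0.5152
M/D/1: Lq = ρ²/(2(1−ρ)) = 0.2655/(2·0.4848) = 0.27383

Final: 0.27383


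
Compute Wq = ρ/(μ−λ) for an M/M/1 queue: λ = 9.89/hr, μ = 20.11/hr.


ρ = 9.89/20.11 = 0.4918
Wq = ρ/(μ−λ) = 0.4918/(20.11 − 9.89) = 0.4918/10.22 = 0.04812 hr

Final: 0.04812 hr


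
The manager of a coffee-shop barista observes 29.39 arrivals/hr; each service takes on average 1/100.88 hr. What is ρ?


ρ = λ/μ = 29.39/100.88 = 0.2913

Final: 0.2913


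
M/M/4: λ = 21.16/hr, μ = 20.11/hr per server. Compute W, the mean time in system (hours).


a = 1.0522; ρ = 0.2631; P₀ = 0.348523
Lq = P₀·a^c·ρ/(c!(1−ρ)²) = 0.008622
Wq = Lq/λ = 0.008622/21.16 = 0.0004075 hr
W = Wq + 1/μ = 0.0004075 + 0.04973 = 0.05013 hr

Final: 0.05013 hr


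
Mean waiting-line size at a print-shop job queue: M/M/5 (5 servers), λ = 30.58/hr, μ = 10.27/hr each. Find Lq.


a = λ/μ = 2.9776; ρ = a/5 = 0.5955
P₀ = 0.047828
Lq = P₀·a^c·ρ / (c!·(1−ρ)²) = 0.047828·234.06430·0.5955/(120·0.16360)
= 0.33958

Final: 0.33958


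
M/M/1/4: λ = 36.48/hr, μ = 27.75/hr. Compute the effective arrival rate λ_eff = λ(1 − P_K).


ρ = 1.3146; P_K = (1−ρ)ρ^4/(1−ρ^5) = 0.321094
λ_eff = λ(1 − P_K) = 36.48·(1 − 0.321094) = 36.48·0.678906 = 24.7665 /hr

Final: 24.7665 /hr


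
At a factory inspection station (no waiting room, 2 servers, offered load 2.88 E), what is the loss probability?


B(c,a) = (a^c/c!) / Σ_{k=0}^{c} a^k/k!
a^2/2! = 4.147200
Σ terms (k=0..2): 1.00000 + 2.88000 + 4.14720 = 8.027200
B = 4.147200/8.027200 = 0.516643

Final: 0.516643


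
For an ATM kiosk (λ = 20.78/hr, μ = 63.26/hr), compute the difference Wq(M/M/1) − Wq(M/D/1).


ρ = 20.78/63.26 = 0.3285
Wq(M/M/1) = ρ/(μ−λ) = 0.3285/42.48 = 0.007733 hr
Wq(M/D/1) = ρ/(2(μ−λ)) = 0.003866 hr
Savings = 0.007733 − 0.003866 = 0.003866 hr

Final: 0.003866 hr


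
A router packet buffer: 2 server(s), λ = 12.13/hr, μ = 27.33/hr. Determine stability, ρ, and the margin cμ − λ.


Total capacity cμ = 2·27.33 = 54.66/hr
ρ = λ/(cμ) = 12.13/54.66 = 0.2219
Stable ⇔ ρ < 1: YES
Spare capacity = cμ − λ = 54.66 − 12.13 = 42.53/hr

Final: ρ = 0.2219; stable; margin = 42.53/hr


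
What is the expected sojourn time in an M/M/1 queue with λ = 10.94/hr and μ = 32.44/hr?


W = 1/(μ−λ) = 1/(32.44 − 10.94) = 1/21.50 = 0.04651 hr

Final: 0.04651 hr


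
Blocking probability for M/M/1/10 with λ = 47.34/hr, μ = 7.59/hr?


ρ = λ/μ = 47.34/7.59 = 6.2372
P_K = (1−ρ)ρ^K/(1−ρ^(K+1)) = (-5.2372·89097347.919339)/(1 − 555713893.346707)
= -466616545.427368/-555713892.346707 = 0.839670

Final: 0.839670


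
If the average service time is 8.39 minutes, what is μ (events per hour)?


μ = 1/(service time) in consistent units.
1 hour = 60 min, so μ = 60/8.39 = 7.1514 per hour

Final: 7.1514 /hr


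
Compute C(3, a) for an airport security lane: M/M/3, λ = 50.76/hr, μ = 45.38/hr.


a = λ/μ = 1.1186; ρ = a/3 = 0.3729
P₀ = 0.320918 (from M/M/c formula)
C(c,a) = [a^c/(c!(1−ρ))]·P₀ = [1.39950/(6·0.6271)]·0.320918
= 0.37192·0.320918 = 0.119356

Final: 0.119356


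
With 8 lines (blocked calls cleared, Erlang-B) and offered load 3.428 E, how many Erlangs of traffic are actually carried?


B(8,3.428) = 0.015483 (Erlang-B)
Carried load = a(1 − B) = 3.428·(1 − 0.015483) = 3.428·0.984517 = 3.3749 E

Final: 3.3749 Erlangs


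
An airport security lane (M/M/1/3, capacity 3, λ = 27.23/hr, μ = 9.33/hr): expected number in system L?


ρ = 27.23/9.33 = 2.9185
L = ρ[1 − (K+1)ρ^K + Kρ^(K+1)] / [(1−ρ)(1−ρ^(K+1))]
Numerator: 2.9185·(1 − 4·24.859821 + 3·72.554439) = 347.960394
Denominator: (-1.9185)·(-71.554439) = 137.280221
L = 347.960394/137.280221 = 2.5347

Final: 2.5347


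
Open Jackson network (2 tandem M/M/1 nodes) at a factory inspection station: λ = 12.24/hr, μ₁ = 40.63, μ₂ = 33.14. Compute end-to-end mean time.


Each node sees arrival rate λ = 12.24/hr (tandem ⇒ throughput preserved).
W₁ = 1/(μ₁−λ) = 1/(40.63−12.24) = 0.03522 hr
W₂ = 1/(μ₂−λ) = 1/(33.14−12.24) = 0.04785 hr
W_total = W₁ + W₂ = 0.03522 + 0.04785 = 0.08307 hr

Final: 0.08307 hr


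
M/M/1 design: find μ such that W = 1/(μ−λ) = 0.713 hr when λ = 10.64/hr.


W = 1/(μ−λ) ⇒ μ − λ = 1/W = 1/0.713 = 1.4025
μ = λ + 1/W = 10.64 + 1.4025 = 12.0425 per hr

Final: 12.0425 /hr


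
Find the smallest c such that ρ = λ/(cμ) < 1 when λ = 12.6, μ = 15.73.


Stability requires cμ > λ ⇔ c > λ/μ.
λ/μ = 12.6/15.73 = 0.8010
Minimum integer c = ⌊0.8010⌋ + 1 = 1
Check: 1·15.73 = 15.73 > 12.6, while 0·15.73 = 0.00 ≤ 12.6

Final: 1 servers


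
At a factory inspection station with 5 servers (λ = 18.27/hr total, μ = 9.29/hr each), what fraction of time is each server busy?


ρ = λ/(cμ) = 18.27/(5·9.29) = 18.27/46.45 = 0.3933

Final: 0.3933


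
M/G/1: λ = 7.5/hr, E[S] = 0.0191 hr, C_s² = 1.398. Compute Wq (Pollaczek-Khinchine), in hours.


ρ = λ·E[S] = 7.5·0.0191 = 0.1432
E[S²] = E[S]²(1+C_s²) = 0.0191²·(1+1.398) = 0.0008748
Wq = λ·E[S²]/(2(1−ρ)) = 7.5·0.0008748/(2·0.8568) = 0.003829 hr

Final: 0.003829 hr


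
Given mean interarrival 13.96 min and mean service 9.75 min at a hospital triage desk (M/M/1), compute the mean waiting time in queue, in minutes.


λ = 60/13.96 = 4.2980 /hr
μ = 60/9.75 = 6.1538 /hr
ρ = λ/μ = 4.2980/6.1538 = 0.6984
Wq = ρ/(μ−λ) = 0.6984/(6.1538−4.2980) = 0.37634 hr
In minutes: 0.37634·60 = 22.580 min

Final: 22.580 min


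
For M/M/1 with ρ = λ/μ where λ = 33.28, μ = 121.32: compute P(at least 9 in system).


ρ = 33.28/121.32 = 0.2743
P(N ≥ n) = ρ^n = 0.2743^9 = 0.000008795

Final: 0.000008795


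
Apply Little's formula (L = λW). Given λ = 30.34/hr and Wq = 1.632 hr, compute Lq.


Lq = λWq = 30.34·1.632 = 49.5149

Final: 49.5149


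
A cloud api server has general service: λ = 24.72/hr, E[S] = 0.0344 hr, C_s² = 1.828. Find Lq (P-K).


ρ = λ·E[S] = 24.72·0.0344 = 0.8504
Lq = ρ²(1+C_s²)/(2(1−ρ)) = 0.7231·(1+1.828)/(2·0.1496)
= 0.7231·2.8280/0.2993 = 6.83343

Final: 6.83343


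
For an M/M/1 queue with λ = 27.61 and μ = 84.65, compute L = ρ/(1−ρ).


ρ = λ/μ = 27.61/84.65 = 0.3262
L = ρ/(1−ρ) = 0.3262/(1 − 0.3262) = 0.3262/0.6738 = 0.4840

Final: 0.4840


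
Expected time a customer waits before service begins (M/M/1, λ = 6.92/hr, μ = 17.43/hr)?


ρ = 6.92/17.43 = 0.3970
Wq = ρ/(μ−λ) = 0.3970/(17.43 − 6.92) = 0.3970/10.51 = 0.03778 hr

Final: 0.03778 hr


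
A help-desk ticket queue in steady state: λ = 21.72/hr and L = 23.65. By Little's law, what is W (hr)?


W = L/λ = 23.65/21.72 = 1.0889 hr

Final: 1.0889 hr


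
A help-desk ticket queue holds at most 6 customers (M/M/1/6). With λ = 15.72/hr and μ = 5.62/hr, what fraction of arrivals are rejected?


ρ = λ/μ = 15.72/5.62 = 2.7972
P_K = (1−ρ)ρ^K/(1−ρ^(K+1)) = (-1.7972·478.957917)/(1 − 1339.718588)
= -860.760670/-1338.718588 = 0.642974

Final: 0.642974


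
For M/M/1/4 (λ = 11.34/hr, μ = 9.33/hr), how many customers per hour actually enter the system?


ρ = 1.2154; P_K = (1−ρ)ρ^4/(1−ρ^5) = 0.284509
λ_eff = λ(1 − P_K) = 11.34·(1 − 0.284509) = 11.34·0.715491 = 8.1137 /hr

Final: 8.1137 /hr


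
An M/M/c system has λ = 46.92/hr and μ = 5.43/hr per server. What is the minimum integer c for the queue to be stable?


Stability requires cμ > λ ⇔ c > λ/μ.
λ/μ = 46.92/5.43 = 8.6409
Minimum integer c = ⌊8.6409⌋ + 1 = 9
Check: 9·5.43 = 48.87 > 46.92, while 8·5.43 = 43.44 ≤ 46.92

Final: 9 servers


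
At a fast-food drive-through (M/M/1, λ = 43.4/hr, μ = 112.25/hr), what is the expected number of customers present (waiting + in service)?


ρ = λ/μ = 43.4/112.25 = 0.3866
L = ρ/(1−ρ) = 0.3866/(1 − 0.3866) = 0.3866/0.6134 = 0.6304

Final: 0.6304


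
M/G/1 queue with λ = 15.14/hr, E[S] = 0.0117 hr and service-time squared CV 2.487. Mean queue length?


ρ = λ·E[S] = 15.14·0.0117 = 0.1771
Lq = ρ²(1+C_s²)/(2(1−ρ)) = 0.03138·(1+2.487)/(2·0.8229)
= 0.03138·3.4870/1.6457 = 0.06648

Final: 0.06648


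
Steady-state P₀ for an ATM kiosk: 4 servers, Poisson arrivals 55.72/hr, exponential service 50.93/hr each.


a = λ/μ = 55.72/50.93 = 1.0941; ρ = a/c = 0.2735
Σ_{k=0}^{3} a^k/k! (terms k=0..3) = 1.00000 + 1.09405 + 0.59847 + 0.21825 = 2.91078
Tail: a^4/(4!(1−ρ)) = 1.43268/(24·0.7265) = 0.08217
P₀ = 1/(2.91078 + 0.08217) = 1/2.99295 = 0.334119

Final: 0.334119


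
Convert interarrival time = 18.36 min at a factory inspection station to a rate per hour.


λ = 1/(interarrival time) in consistent units.
1 hour = 60 min, so λ = 60/18.36 = 3.2680 per hour

Final: 3.2680 /hr


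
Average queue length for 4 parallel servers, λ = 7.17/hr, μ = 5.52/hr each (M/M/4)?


a = λ/μ = 1.2989; ρ = a/4 = 0.3247
P₀ = 0.271489
Lq = P₀·a^c·ρ / (c!·(1−ρ)²) = 0.271489·2.84656·0.3247/(24·0.45599)
= 0.02293

Final: 0.02293


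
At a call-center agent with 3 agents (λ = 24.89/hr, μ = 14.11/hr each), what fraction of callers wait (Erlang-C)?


a = λ/μ = 1.7640; ρ = a/3 = 0.5880
P₀ = 0.152898 (from M/M/c formula)
C(c,a) = [a^c/(c!(1−ρ))]·P₀ = [5.48901/(6·0.4120)]·0.152898
= 2.22047·0.152898 = 0.339505

Final: 0.339505


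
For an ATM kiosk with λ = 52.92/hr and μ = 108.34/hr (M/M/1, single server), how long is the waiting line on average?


ρ = 52.92/108.34 = 0.4885
Lq = ρ²/(1−ρ) = 0.2386/0.5115 = 0.4664

Final: 0.4664


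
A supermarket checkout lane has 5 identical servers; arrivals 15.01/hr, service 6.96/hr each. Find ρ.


ρ = λ/(cμ) = 15.01/(5·6.96) = 15.01/34.80 = 0.4313

Final: 0.4313


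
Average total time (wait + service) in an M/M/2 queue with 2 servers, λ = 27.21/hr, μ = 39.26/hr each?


a = 0.6931; ρ = 0.3465; P₀ = 0.485293
Lq = P₀·a^c·ρ/(c!(1−ρ)²) = 0.09459
Wq = Lq/λ = 0.09459/27.21 = 0.003476 hr
W = Wq + 1/μ = 0.003476 + 0.02547 = 0.02895 hr

Final: 0.02895 hr


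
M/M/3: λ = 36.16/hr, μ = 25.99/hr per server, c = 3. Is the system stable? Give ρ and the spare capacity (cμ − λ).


Total capacity cμ = 3·25.99 = 77.97/hr
ρ = λ/(cμ) = 36.16/77.97 = 0.4638
Stable ⇔ ρ < 1: YES
Spare capacity = cμ − λ = 77.97 − 36.16 = 41.81/hr

Final: ρ = 0.4638; stable; margin = 41.81/hr


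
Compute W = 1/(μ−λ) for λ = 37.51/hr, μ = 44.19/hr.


W = 1/(μ−λ) = 1/(44.19 − 37.51) = 1/6.68 = 0.1497 hr

Final: 0.1497 hr


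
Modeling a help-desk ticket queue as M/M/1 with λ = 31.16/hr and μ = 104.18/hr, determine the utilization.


ρ = λ/μ = 31.16/104.18 = 0.2991

Final: 0.2991


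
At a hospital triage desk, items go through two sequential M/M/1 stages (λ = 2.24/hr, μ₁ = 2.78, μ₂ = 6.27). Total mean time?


Each node sees arrival rate λ = 2.24/hr (tandem ⇒ throughput preserved).
W₁ = 1/(μ₁−λ) = 1/(2.78−2.24) = 1.85185 hr
W₂ = 1/(μ₂−λ) = 1/(6.27−2.24) = 0.24814 hr
W_total = W₁ + W₂ = 1.85185 + 0.24814 = 2.09999 hr

Final: 2.09999 hr


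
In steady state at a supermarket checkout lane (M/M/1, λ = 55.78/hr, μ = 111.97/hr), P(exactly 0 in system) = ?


ρ = 55.78/111.97 = 0.4982
P_n = (1−ρ)·ρ^n = (1 − 0.4982)·0.4982^0 = 0.5018·1.000000 = 0.501831

Final: 0.501831


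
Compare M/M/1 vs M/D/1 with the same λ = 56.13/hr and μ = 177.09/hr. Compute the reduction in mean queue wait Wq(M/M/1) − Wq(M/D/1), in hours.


ρ = 56.13/177.09 = 0.3170
Wq(M/M/1) = ρ/(μ−λ) = 0.3170/120.96 = 0.002620 hr
Wq(M/D/1) = ρ/(2(μ−λ)) = 0.001310 hr
Savings = 0.002620 − 0.001310 = 0.001310 hr

Final: 0.001310 hr


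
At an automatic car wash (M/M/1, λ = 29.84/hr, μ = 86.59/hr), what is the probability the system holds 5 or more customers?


ρ = 29.84/86.59 = 0.3446
P(N ≥ n) = ρ^n = 0.3446^5 = 0.004860

Final: 0.004860


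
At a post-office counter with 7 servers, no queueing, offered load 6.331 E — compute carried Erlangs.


B(7,6.331) = 0.206511 (Erlang-B)
Carried load = a(1 − B) = 6.331·(1 − 0.206511) = 6.331·0.793489 = 5.0236 E

Final: 5.0236 Erlangs


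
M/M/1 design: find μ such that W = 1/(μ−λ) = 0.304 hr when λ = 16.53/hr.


W = 1/(μ−λ) ⇒ μ − λ = 1/W = 1/0.304 = 3.2895
μ = λ + 1/W = 16.53 + 3.2895 = 19.8195 per hr

Final: 19.8195 /hr


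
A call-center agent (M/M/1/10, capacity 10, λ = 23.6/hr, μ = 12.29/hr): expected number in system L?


ρ = 23.6/12.29 = 1.9203
L = ρ[1 − (K+1)ρ^K + Kρ^(K+1)] / [(1−ρ)(1−ρ^(K+1))]
Numerator: 1.9203·(1 − 11·681.712411 + 10·1309.065330) = 10739.664436
Denominator: (-0.9203)·(-1308.065330) = 1203.760690
L = 10739.664436/1203.760690 = 8.9218

Final: 8.9218


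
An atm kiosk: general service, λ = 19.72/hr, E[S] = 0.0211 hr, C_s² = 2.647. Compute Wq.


ρ = λ·E[S] = 19.72·0.0211 = 0.4161
E[S²] = E[S]²(1+C_s²) = 0.0211²·(1+2.647) = 0.001624
Wq = λ·E[S²]/(2(1−ρ)) = 19.72·0.001624/(2·0.5839) = 0.02742 hr

Final: 0.02742 hr


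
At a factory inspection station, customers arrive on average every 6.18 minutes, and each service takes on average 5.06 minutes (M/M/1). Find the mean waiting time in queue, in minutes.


λ = 60/6.18 = 9.7087 /hr
μ = 60/5.06 = 11.8577 /hr
ρ = λ/μ = 9.7087/11.8577 = 0.8188
Wq = ρ/(μ−λ) = 0.8188/(11.8577−9.7087) = 0.38101 hr
In minutes: 0.38101·60 = 22.860 min

Final: 22.860 min


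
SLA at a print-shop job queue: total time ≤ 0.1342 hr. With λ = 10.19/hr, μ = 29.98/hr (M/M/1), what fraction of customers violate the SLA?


W ~ Exponential(μ−λ) for M/M/1.
μ − λ = 29.98 − 10.19 = 19.7900
P(W > t) = e^{−(μ−λ)t} = e^{−2.6558} = 0.070241

Final: 0.070241


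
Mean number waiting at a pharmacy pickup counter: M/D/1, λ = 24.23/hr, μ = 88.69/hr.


ρ = 24.23/88.69 = 0.2732
M/D/1: Lq = ρ²/(2(1−ρ)) = 0.07464/(2·0.7268) = 0.05135

Final: 0.05135


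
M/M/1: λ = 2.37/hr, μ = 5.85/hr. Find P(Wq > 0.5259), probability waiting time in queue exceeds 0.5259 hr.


ρ = 2.37/5.85 = 0.4051
P(Wq > t) = ρ·e^{−(μ−λ)t} = 0.4051·e^{−1.8301}
= 0.4051·0.160392 = 0.064979

Final: 0.064979


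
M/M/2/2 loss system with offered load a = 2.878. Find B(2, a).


B(c,a) = (a^c/c!) / Σ_{k=0}^{c} a^k/k!
a^2/2! = 4.141442
Σ terms (k=0..2): 1.00000 + 2.87800 + 4.14144 = 8.019442
B = 4.141442/8.019442 = 0.516425

Final: 0.516425


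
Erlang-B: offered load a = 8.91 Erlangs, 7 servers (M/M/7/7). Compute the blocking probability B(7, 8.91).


B(c,a) = (a^c/c!) / Σ_{k=0}^{c} a^k/k!
a^7/7! = 884.531680
Σ terms (k=0..7): 1.00000 + 8.91000 + 39.69405 + 117.89133 + 262.60293 + 467.95843 + 694.91827 + 884.53168 = 2477.506688
B = 884.531680/2477.506688 = 0.357025

Final: 0.357025


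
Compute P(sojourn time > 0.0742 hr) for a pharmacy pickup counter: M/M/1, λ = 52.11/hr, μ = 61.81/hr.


W ~ Exponential(μ−λ) for M/M/1.
μ − λ = 61.81 − 52.11 = 9.7000
P(W > t) = e^{−(μ−λ)t} = e^{−0.7197} = 0.486879

Final: 0.486879


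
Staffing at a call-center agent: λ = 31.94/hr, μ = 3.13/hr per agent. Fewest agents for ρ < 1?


Stability requires cμ > λ ⇔ c > λ/μ.
λ/μ = 31.94/3.13 = 10.2045
Minimum integer c = ⌊10.2045⌋ + 1 = 11
Check: 11·3.13 = 34.43 > 31.94, while 10·3.13 = 31.30 ≤ 31.94

Final: 11 servers


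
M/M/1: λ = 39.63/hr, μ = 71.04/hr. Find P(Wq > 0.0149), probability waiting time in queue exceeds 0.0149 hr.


ρ = 39.63/71.04 = 0.5579
P(Wq > t) = ρ·e^{−(μ−λ)t} = 0.5579·e^{−0.4680}
= 0.5579·0.626248 = 0.349355

Final: 0.349355
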